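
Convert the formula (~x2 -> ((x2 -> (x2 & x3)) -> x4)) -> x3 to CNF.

(~x2 -> ((x2 -> (x2 & x3)) -> x4)) -> x3
≡ ~(~x2 -> ((x2 -> (x2 & x3)) -> x4)) | x3
≡ ~(~~x2 | ((x2 -> (x2 & x3)) -> x4)) | x3
≡ ~(~~x2 | ~(x2 -> (x2 & x3)) | x4) | x3
≡ ~(~~x2 | ~(~x2 | (x2 & x3)) | x4) | x3
≡ (~~~x2 & ~~(~x2 | (x2 & x3)) & ~x4) | x3
≡ (~x2 & ~~(~x2 | (x2 & x3)) & ~x4) | x3
≡ (~x2 & (~x2 | (x2 & x3)) & ~x4) | x3
≡ (~x2 | x3) & (~x2 | x2 | x3) & (~x2 | x3 | x3) & (~x4 | x3)
≡ (~x2 | x3) & (~x4 | x3)

(~x2 | x3) & (~x4 | x3)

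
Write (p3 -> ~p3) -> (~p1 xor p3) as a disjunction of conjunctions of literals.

(p3 -> ~p3) -> (~p1 xor p3)
= ~(p3 -> ~p3) | (~p1 xor p3)   [eliminate ->]
= ~(~p3 | ~p3) | (~p1 xor p3)   [eliminate ->]
= ~(~p3 | ~p3) | (~p1 & ~p3) | (~~p1 & p3)   [expand xor]
= (~~p3 & ~~p3) | (~p1 & ~p3) | (~~p1 & p3)   [De Morgan]
= (p3 & ~~p3) | (~p1 & ~p3) | (~~p1 & p3)   [double negation]
= (p3 & p3) | (~p1 & ~p3) | (~~p1 & p3)   [double negation]
= (p3 & p3) | (~p1 & ~p3) | (p1 & p3)   [double negation]
= p3 | (~p1 & ~p3)   [simplify]

p3 | (~p1 & ~p3)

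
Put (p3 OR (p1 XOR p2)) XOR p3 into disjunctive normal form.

(p3 OR (p1 XOR p2)) XOR p3
= ((p3 OR (p1 XOR p2)) AND NOT p3) OR (NOT (p3 OR (p1 XOR p2)) AND p3)   [expand XOR]
= ((p3 OR (p1 AND NOT p2) OR (NOT p1 AND p2)) AND NOT p3) OR (NOT (p3 OR (p1 XOR p2)) AND p3)   [expand XOR]
= ((p3 OR (p1 AND NOT p2) OR (NOT p1 AND p2)) AND NOT p3) OR (NOT (p3 OR (p1 AND NOT p2) OR (NOT p1 AND p2)) AND p3)   [expand XOR]
= ((p3 OR (p1 AND NOT p2) OR (NOT p1 AND p2)) AND NOT p3) OR (NOT p3 AND NOT (p1 AND NOT p2) AND NOT (NOT p1 AND p2) AND p3)   [De Morgan]
= ((p3 OR (p1 AND NOT p2) OR (NOT p1 AND p2)) AND NOT p3) OR (NOT p3 AND (NOT p1 OR NOT NOT p2) AND NOT (NOT p1 AND p2) AND p3)   [De Morgan]
= ((p3 OR (p1 AND NOT p2) OR (NOT p1 AND p2)) AND NOT p3) OR (NOT p3 AND (NOT p1 OR p2) AND NOT (NOT p1 AND p2) AND p3)   [double negation]
= ((p3 OR (p1 AND NOT p2) OR (NOT p1 AND p2)) AND NOT p3) OR (NOT p3 AND (NOT p1 OR p2) AND (NOT NOT p1 OR NOT p2) AND p3)   [De Morgan]
= ((p3 OR (p1 AND NOT p2) OR (NOT p1 AND p2)) AND NOT p3) OR (NOT p3 AND (NOT p1 OR p2) AND (p1 OR NOT p2) AND p3)   [double negation]
= (p3 AND NOT p3) OR (p1 AND NOT p2 AND NOT p3) OR (NOT p1 AND p2 AND NOT p3) OR (NOT p3 AND NOT p1 AND p1 AND p3) OR (NOT p3 AND NOT p1 AND NOT p2 AND p3) OR (NOT p3 AND p2 AND p1 AND p3) OR (NOT p3 AND p2 AND NOT p2 AND p3)   [distribute AND over OR]
= (p1 AND NOT p2 AND NOT p3) OR (NOT p1 AND p2 AND NOT p3)   [simplify]

(p1 AND NOT p2 AND NOT p3) OR (NOT p1 AND p2 AND NOT p3)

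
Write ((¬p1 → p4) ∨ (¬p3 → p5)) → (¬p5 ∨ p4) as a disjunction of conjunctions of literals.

¬p5 ∨ p4

((¬p1 → p4) ∨ (¬p3 → p5)) → (¬p5 ∨ p4)
≡ ¬((¬p1 → p4) ∨ (¬p3 → p5)) ∨ ¬p5 ∨ p4   (eliminate →)
≡ ¬(¬¬p1 ∨ p4 ∨ (¬p3 → p5)) ∨ ¬p5 ∨ p4   (eliminate →)
≡ ¬(¬¬p1 ∨ p4 ∨ ¬¬p3 ∨ p5) ∨ ¬p5 ∨ p4   (eliminate →)
≡ (¬¬¬p1 ∧ ¬p4 ∧ ¬¬¬p3 ∧ ¬p5) ∨ ¬p5 ∨ p4   (De Morgan)
≡ (¬p1 ∧ ¬p4 ∧ ¬¬¬p3 ∧ ¬p5) ∨ ¬p5 ∨ p4   (double negation)
≡ (¬p1 ∧ ¬p4 ∧ ¬p3 ∧ ¬p5) ∨ ¬p5 ∨ p4   (double negation)
≡ ¬p5 ∨ p4   (simplify)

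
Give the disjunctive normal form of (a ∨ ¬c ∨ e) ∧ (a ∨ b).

(a ∨ ¬c ∨ e) ∧ (a ∨ b)
≡ (a ∧ a) ∨ (a ∧ b) ∨ (¬c ∧ a) ∨ (¬c ∧ b) ∨ (e ∧ a) ∨ (e ∧ b)   — distribute ∧ over ∨
≡ a ∨ (¬c ∧ b) ∨ (e ∧ b)   — simplify

a ∨ (¬c ∧ b) ∨ (e ∧ b)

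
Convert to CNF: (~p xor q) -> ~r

(~p xor q) -> ~r
= ~(~p xor q) | ~r   (eliminate ->)
= ~((~p | q) & ~(~p & q)) | ~r   (expand xor)
= ~(~p | q) | ~~(~p & q) | ~r   (De Morgan)
= (~~p & ~q) | ~~(~p & q) | ~r   (De Morgan)
= (p & ~q) | ~~(~p & q) | ~r   (double negation)
= (p & ~q) | (~p & q) | ~r   (double negation)
= (p | ~p | ~r) & (p | q | ~r) & (~q | ~p | ~r) & (~q | q | ~r)   (distribute | over &)
= (p | q | ~r) & (~q | ~p | ~r)   (simplify)

(p | q | ~r) & (~q | ~p | ~r)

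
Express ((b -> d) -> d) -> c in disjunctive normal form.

(~b & ~d) | c

((b -> d) -> d) -> c
≡ ~((b -> d) -> d) | c   [eliminate ->]
≡ ~(~(b -> d) | d) | c   [eliminate ->]
≡ ~(~(~b | d) | d) | c   [eliminate ->]
≡ (~~(~b | d) & ~d) | c   [De Morgan]
≡ ((~b | d) & ~d) | c   [double negation]
≡ (~b & ~d) | (d & ~d) | c   [distribute & over |]
≡ (~b & ~d) | c   [simplify]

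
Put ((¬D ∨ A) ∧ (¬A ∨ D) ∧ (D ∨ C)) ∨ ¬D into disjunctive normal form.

((¬D ∨ A) ∧ (¬A ∨ D) ∧ (D ∨ C)) ∨ ¬D
= (¬D ∧ ¬A ∧ D) ∨ (¬D ∧ ¬A ∧ C) ∨ (¬D ∧ D ∧ D) ∨ (¬D ∧ D ∧ C) ∨ (A ∧ ¬A ∧ D) ∨ (A ∧ ¬A ∧ C) ∨ (A ∧ D ∧ D) ∨ (A ∧ D ∧ C) ∨ ¬D   — distribute ∧ over ∨
= (A ∧ D) ∨ ¬D   — simplify

(A ∧ D) ∨ ¬D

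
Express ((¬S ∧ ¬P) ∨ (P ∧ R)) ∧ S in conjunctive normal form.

(¬S ∨ P) ∧ (¬S ∨ R) ∧ (¬P ∨ R) ∧ S

((¬S ∧ ¬P) ∨ (P ∧ R)) ∧ S
≡ (¬S ∨ P) ∧ (¬S ∨ R) ∧ (¬P ∨ P) ∧ (¬P ∨ R) ∧ S   (distribute ∨ over ∧)
≡ (¬S ∨ P) ∧ (¬S ∨ R) ∧ (¬P ∨ R) ∧ S   (simplify)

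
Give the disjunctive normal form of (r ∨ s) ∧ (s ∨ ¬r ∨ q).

(r ∨ s) ∧ (s ∨ ¬r ∨ q)
≡ (r ∧ s) ∨ (r ∧ ¬r) ∨ (r ∧ q) ∨ (s ∧ s) ∨ (s ∧ ¬r) ∨ (s ∧ q)   [distribute ∧ over ∨]
≡ (r ∧ q) ∨ s   [simplify]

(r ∧ q) ∨ s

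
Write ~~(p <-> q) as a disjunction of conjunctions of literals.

(~p & ~q) | (q & p)

~~(p <-> q)
⇔ ~~((p -> q) & (q -> p))   (eliminate <->)
⇔ ~~((~p | q) & (q -> p))   (eliminate ->)
⇔ ~~((~p | q) & (~q | p))   (eliminate ->)
⇔ (~p | q) & (~q | p)   (double negation)
⇔ (~p & ~q) | (~p & p) | (q & ~q) | (q & p)   (distribute & over |)
⇔ (~p & ~q) | (q & p)   (simplify)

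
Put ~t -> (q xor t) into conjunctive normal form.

t | q

~t -> (q xor t)
≡ ~~t | (q xor t)   [eliminate ->]
≡ ~~t | ((q | t) & ~(q & t))   [expand xor]
≡ t | ((q | t) & ~(q & t))   [double negation]
≡ t | ((q | t) & (~q | ~t))   [De Morgan]
≡ (t | q | t) & (t | ~q | ~t)   [distribute | over &]
≡ t | q   [simplify]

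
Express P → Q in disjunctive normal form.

¬P ∨ Q

P → Q
≡ ¬P ∨ Q   [eliminate →]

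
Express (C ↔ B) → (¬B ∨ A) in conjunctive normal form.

¬B ∨ ¬C ∨ A

(C ↔ B) → (¬B ∨ A)
= ¬(C ↔ B) ∨ ¬B ∨ A
= ¬((C → B) ∧ (B → C)) ∨ ¬B ∨ A
= ¬((¬C ∨ B) ∧ (B → C)) ∨ ¬B ∨ A
= ¬((¬C ∨ B) ∧ (¬B ∨ C)) ∨ ¬B ∨ A
= ¬(¬C ∨ B) ∨ ¬(¬B ∨ C) ∨ ¬B ∨ A
= (¬¬C ∧ ¬B) ∨ ¬(¬B ∨ C) ∨ ¬B ∨ A
= (C ∧ ¬B) ∨ ¬(¬B ∨ C) ∨ ¬B ∨ A
= (C ∧ ¬B) ∨ (¬¬B ∧ ¬C) ∨ ¬B ∨ A
= (C ∧ ¬B) ∨ (B ∧ ¬C) ∨ ¬B ∨ A
= (C ∨ B ∨ ¬B ∨ A) ∧ (C ∨ ¬C ∨ ¬B ∨ A) ∧ (¬B ∨ B ∨ ¬B ∨ A) ∧ (¬B ∨ ¬C ∨ ¬B ∨ A)
= ¬B ∨ ¬C ∨ A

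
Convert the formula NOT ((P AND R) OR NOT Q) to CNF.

NOT ((P AND R) OR NOT Q)
≡ NOT (P AND R) AND NOT NOT Q   — De Morgan
≡ (NOT P OR NOT R) AND NOT NOT Q   — De Morgan
≡ (NOT P OR NOT R) AND Q   — double negation

(NOT P OR NOT R) AND Q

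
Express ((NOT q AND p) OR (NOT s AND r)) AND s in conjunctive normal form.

((NOT q AND p) OR (NOT s AND r)) AND s
≡ (NOT q OR NOT s) AND (NOT q OR r) AND (p OR NOT s) AND (p OR r) AND s   [distribute OR over AND]

(NOT q OR NOT s) AND (NOT q OR r) AND (p OR NOT s) AND (p OR r) AND s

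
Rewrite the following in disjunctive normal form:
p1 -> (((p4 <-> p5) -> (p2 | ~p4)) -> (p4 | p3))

p1 -> (((p4 <-> p5) -> (p2 | ~p4)) -> (p4 | p3))
= ~p1 | (((p4 <-> p5) -> (p2 | ~p4)) -> (p4 | p3))   (eliminate ->)
= ~p1 | ~((p4 <-> p5) -> (p2 | ~p4)) | p4 | p3   (eliminate ->)
= ~p1 | ~(~(p4 <-> p5) | p2 | ~p4) | p4 | p3   (eliminate ->)
= ~p1 | ~(~((p4 -> p5) & (p5 -> p4)) | p2 | ~p4) | p4 | p3   (eliminate <->)
= ~p1 | ~(~((~p4 | p5) & (p5 -> p4)) | p2 | ~p4) | p4 | p3   (eliminate ->)
= ~p1 | ~(~((~p4 | p5) & (~p5 | p4)) | p2 | ~p4) | p4 | p3   (eliminate ->)
= ~p1 | (~~((~p4 | p5) & (~p5 | p4)) & ~p2 & ~~p4) | p4 | p3   (De Morgan)
= ~p1 | ((~p4 | p5) & (~p5 | p4) & ~p2 & ~~p4) | p4 | p3   (double negation)
= ~p1 | ((~p4 | p5) & (~p5 | p4) & ~p2 & p4) | p4 | p3   (double negation)
= ~p1 | (~p4 & ~p5 & ~p2 & p4) | (~p4 & p4 & ~p2 & p4) | (p5 & ~p5 & ~p2 & p4) | (p5 & p4 & ~p2 & p4) | p4 | p3   (distribute & over |)
= ~p1 | p4 | p3   (simplify)

~p1 | p4 | p3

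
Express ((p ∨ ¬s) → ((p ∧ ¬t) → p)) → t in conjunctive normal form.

((p ∨ ¬s) → ((p ∧ ¬t) → p)) → t
≡ ¬((p ∨ ¬s) → ((p ∧ ¬t) → p)) ∨ t   — eliminate →
≡ ¬(¬(p ∨ ¬s) ∨ ((p ∧ ¬t) → p)) ∨ t   — eliminate →
≡ ¬(¬(p ∨ ¬s) ∨ ¬(p ∧ ¬t) ∨ p) ∨ t   — eliminate →
≡ (¬¬(p ∨ ¬s) ∧ ¬¬(p ∧ ¬t) ∧ ¬p) ∨ t   — De Morgan
≡ ((p ∨ ¬s) ∧ ¬¬(p ∧ ¬t) ∧ ¬p) ∨ t   — double negation
≡ ((p ∨ ¬s) ∧ p ∧ ¬t ∧ ¬p) ∨ t   — double negation
≡ (p ∨ ¬s ∨ t) ∧ (p ∨ t) ∧ (¬t ∨ t) ∧ (¬p ∨ t)   — distribute ∨ over ∧
≡ (p ∨ t) ∧ (¬p ∨ t)   — simplify

(p ∨ t) ∧ (¬p ∨ t)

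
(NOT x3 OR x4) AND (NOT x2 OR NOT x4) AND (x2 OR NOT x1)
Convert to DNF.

(NOT x3 OR x4) AND (NOT x2 OR NOT x4) AND (x2 OR NOT x1)
= (NOT x3 AND NOT x2 AND x2) OR (NOT x3 AND NOT x2 AND NOT x1) OR (NOT x3 AND NOT x4 AND x2) OR (NOT x3 AND NOT x4 AND NOT x1) OR (x4 AND NOT x2 AND x2) OR (x4 AND NOT x2 AND NOT x1) OR (x4 AND NOT x4 AND x2) OR (x4 AND NOT x4 AND NOT x1)   (distribute AND over OR)
= (NOT x3 AND NOT x2 AND NOT x1) OR (NOT x3 AND NOT x4 AND x2) OR (NOT x3 AND NOT x4 AND NOT x1) OR (x4 AND NOT x2 AND NOT x1)   (simplify)

(NOT x3 AND NOT x2 AND NOT x1) OR (NOT x3 AND NOT x4 AND x2) OR (NOT x3 AND NOT x4 AND NOT x1) OR (x4 AND NOT x2 AND NOT x1)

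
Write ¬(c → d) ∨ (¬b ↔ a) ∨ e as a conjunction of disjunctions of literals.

(c ∨ b ∨ a ∨ e) ∧ (c ∨ ¬a ∨ ¬b ∨ e) ∧ (¬d ∨ b ∨ a ∨ e) ∧ (¬d ∨ ¬a ∨ ¬b ∨ e)

¬(c → d) ∨ (¬b ↔ a) ∨ e
≡ ¬(¬c ∨ d) ∨ (¬b ↔ a) ∨ e
≡ ¬(¬c ∨ d) ∨ (¬b → a) ∧ (a → ¬b) ∨ e
≡ ¬(¬c ∨ d) ∨ (¬¬b ∨ a) ∧ (a → ¬b) ∨ e
≡ ¬(¬c ∨ d) ∨ (¬¬b ∨ a) ∧ (¬a ∨ ¬b) ∨ e
≡ ¬¬c ∧ ¬d ∨ (¬¬b ∨ a) ∧ (¬a ∨ ¬b) ∨ e
≡ c ∧ ¬d ∨ (¬¬b ∨ a) ∧ (¬a ∨ ¬b) ∨ e
≡ c ∧ ¬d ∨ (b ∨ a) ∧ (¬a ∨ ¬b) ∨ e
≡ (c ∨ b ∨ a ∨ e) ∧ (c ∨ ¬a ∨ ¬b ∨ e) ∧ (¬d ∨ b ∨ a ∨ e) ∧ (¬d ∨ ¬a ∨ ¬b ∨ e)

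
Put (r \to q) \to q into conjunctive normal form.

r \lor q

(r \to q) \to q
≡ \lnot (r \to q) \lor q   — eliminate \to
≡ \lnot (\lnot r \lor q) \lor q   — eliminate \to
≡ \lnot \lnot r \land \lnot q \lor q   — De Morgan
≡ r \land \lnot q \lor q   — double negation
≡ (r \lor q) \land (\lnot q \lor q)   — distribute \lor over \land
≡ r \lor q   — simplify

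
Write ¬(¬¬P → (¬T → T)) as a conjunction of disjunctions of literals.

P ∧ ¬T

¬(¬¬P → (¬T → T))
= ¬(¬¬¬P ∨ (¬T → T))   [eliminate →]
= ¬(¬¬¬P ∨ ¬¬T ∨ T)   [eliminate →]
= ¬¬¬¬P ∧ ¬¬¬T ∧ ¬T   [De Morgan]
= ¬¬P ∧ ¬¬¬T ∧ ¬T   [double negation]
= P ∧ ¬¬¬T ∧ ¬T   [double negation]
= P ∧ ¬T ∧ ¬T   [double negation]
= P ∧ ¬T   [simplify]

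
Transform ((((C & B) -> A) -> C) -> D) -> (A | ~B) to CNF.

(C | A | ~B) & (~D | A | ~B)

((((C & B) -> A) -> C) -> D) -> (A | ~B)
= ~((((C & B) -> A) -> C) -> D) | A | ~B   (eliminate ->)
= ~(~(((C & B) -> A) -> C) | D) | A | ~B   (eliminate ->)
= ~(~(~((C & B) -> A) | C) | D) | A | ~B   (eliminate ->)
= ~(~(~(~(C & B) | A) | C) | D) | A | ~B   (eliminate ->)
= (~~(~(~(C & B) | A) | C) & ~D) | A | ~B   (De Morgan)
= ((~(~(C & B) | A) | C) & ~D) | A | ~B   (double negation)
= (((~~(C & B) & ~A) | C) & ~D) | A | ~B   (De Morgan)
= (((C & B & ~A) | C) & ~D) | A | ~B   (double negation)
= (C | C | A | ~B) & (B | C | A | ~B) & (~A | C | A | ~B) & (~D | A | ~B)   (distribute | over &)
= (C | A | ~B) & (~D | A | ~B)   (simplify)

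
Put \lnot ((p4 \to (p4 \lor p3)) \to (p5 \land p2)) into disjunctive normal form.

(\lnot p4 \land \lnot p5) \lor (\lnot p4 \land \lnot p2) \lor (p4 \land \lnot p5) \lor (p4 \land \lnot p2) \lor (p3 \land \lnot p5) \lor (p3 \land \lnot p2)

\lnot ((p4 \to (p4 \lor p3)) \to (p5 \land p2))
⇔ \lnot (\lnot (p4 \to (p4 \lor p3)) \lor (p5 \land p2))   [eliminate \to]
⇔ \lnot (\lnot (\lnot p4 \lor p4 \lor p3) \lor (p5 \land p2))   [eliminate \to]
⇔ \lnot \lnot (\lnot p4 \lor p4 \lor p3) \land \lnot (p5 \land p2)   [De Morgan]
⇔ (\lnot p4 \lor p4 \lor p3) \land \lnot (p5 \land p2)   [double negation]
⇔ (\lnot p4 \lor p4 \lor p3) \land (\lnot p5 \lor \lnot p2)   [De Morgan]
⇔ (\lnot p4 \land \lnot p5) \lor (\lnot p4 \land \lnot p2) \lor (p4 \land \lnot p5) \lor (p4 \land \lnot p2) \lor (p3 \land \lnot p5) \lor (p3 \land \lnot p2)   [distribute \land over \lor]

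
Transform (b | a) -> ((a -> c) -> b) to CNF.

(b | a) -> ((a -> c) -> b)
≡ ~(b | a) | ((a -> c) -> b)   [eliminate ->]
≡ ~(b | a) | ~(a -> c) | b   [eliminate ->]
≡ ~(b | a) | ~(~a | c) | b   [eliminate ->]
≡ (~b & ~a) | ~(~a | c) | b   [De Morgan]
≡ (~b & ~a) | (~~a & ~c) | b   [De Morgan]
≡ (~b & ~a) | (a & ~c) | b   [double negation]
≡ (~b | a | b) & (~b | ~c | b) & (~a | a | b) & (~a | ~c | b)   [distribute | over &]
≡ ~a | ~c | b   [simplify]

~a | ~c | b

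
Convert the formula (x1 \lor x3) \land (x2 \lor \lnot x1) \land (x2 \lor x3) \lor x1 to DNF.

x3 \land x2 \lor x3 \land \lnot x1 \lor x1

(x1 \lor x3) \land (x2 \lor \lnot x1) \land (x2 \lor x3) \lor x1
≡ x1 \land x2 \land x2 \lor x1 \land x2 \land x3 \lor x1 \land \lnot x1 \land x2 \lor x1 \land \lnot x1 \land x3 \lor x3 \land x2 \land x2 \lor x3 \land x2 \land x3 \lor x3 \land \lnot x1 \land x2 \lor x3 \land \lnot x1 \land x3 \lor x1   [distribute \land over \lor]
≡ x3 \land x2 \lor x3 \land \lnot x1 \lor x1   [simplify]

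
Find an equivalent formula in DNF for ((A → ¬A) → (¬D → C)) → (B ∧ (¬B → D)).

((A → ¬A) → (¬D → C)) → (B ∧ (¬B → D))
≡ ¬((A → ¬A) → (¬D → C)) ∨ (B ∧ (¬B → D))   — eliminate →
≡ ¬(¬(A → ¬A) ∨ (¬D → C)) ∨ (B ∧ (¬B → D))   — eliminate →
≡ ¬(¬(¬A ∨ ¬A) ∨ (¬D → C)) ∨ (B ∧ (¬B → D))   — eliminate →
≡ ¬(¬(¬A ∨ ¬A) ∨ ¬¬D ∨ C) ∨ (B ∧ (¬B → D))   — eliminate →
≡ ¬(¬(¬A ∨ ¬A) ∨ ¬¬D ∨ C) ∨ (B ∧ (¬¬B ∨ D))   — eliminate →
≡ (¬¬(¬A ∨ ¬A) ∧ ¬¬¬D ∧ ¬C) ∨ (B ∧ (¬¬B ∨ D))   — De Morgan
≡ ((¬A ∨ ¬A) ∧ ¬¬¬D ∧ ¬C) ∨ (B ∧ (¬¬B ∨ D))   — double negation
≡ ((¬A ∨ ¬A) ∧ ¬D ∧ ¬C) ∨ (B ∧ (¬¬B ∨ D))   — double negation
≡ ((¬A ∨ ¬A) ∧ ¬D ∧ ¬C) ∨ (B ∧ (B ∨ D))   — double negation
≡ (¬A ∧ ¬D ∧ ¬C) ∨ (¬A ∧ ¬D ∧ ¬C) ∨ (B ∧ B) ∨ (B ∧ D)   — distribute ∧ over ∨
≡ (¬A ∧ ¬D ∧ ¬C) ∨ B   — simplify

(¬A ∧ ¬D ∧ ¬C) ∨ B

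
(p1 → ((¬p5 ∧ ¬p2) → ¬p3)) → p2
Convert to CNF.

(p1 ∨ p2) ∧ (¬p5 ∨ p2) ∧ (p3 ∨ p2)

(p1 → ((¬p5 ∧ ¬p2) → ¬p3)) → p2
≡ ¬(p1 → ((¬p5 ∧ ¬p2) → ¬p3)) ∨ p2   — eliminate →
≡ ¬(¬p1 ∨ ((¬p5 ∧ ¬p2) → ¬p3)) ∨ p2   — eliminate →
≡ ¬(¬p1 ∨ ¬(¬p5 ∧ ¬p2) ∨ ¬p3) ∨ p2   — eliminate →
≡ (¬¬p1 ∧ ¬¬(¬p5 ∧ ¬p2) ∧ ¬¬p3) ∨ p2   — De Morgan
≡ (p1 ∧ ¬¬(¬p5 ∧ ¬p2) ∧ ¬¬p3) ∨ p2   — double negation
≡ (p1 ∧ ¬p5 ∧ ¬p2 ∧ ¬¬p3) ∨ p2   — double negation
≡ (p1 ∧ ¬p5 ∧ ¬p2 ∧ p3) ∨ p2   — double negation
≡ (p1 ∨ p2) ∧ (¬p5 ∨ p2) ∧ (¬p2 ∨ p2) ∧ (p3 ∨ p2)   — distribute ∨ over ∧
≡ (p1 ∨ p2) ∧ (¬p5 ∨ p2) ∧ (p3 ∨ p2)   — simplify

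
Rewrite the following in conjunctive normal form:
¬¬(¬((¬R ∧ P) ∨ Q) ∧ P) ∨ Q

(R ∨ ¬P ∨ Q) ∧ (P ∨ Q)

¬¬(¬((¬R ∧ P) ∨ Q) ∧ P) ∨ Q
⇔ (¬((¬R ∧ P) ∨ Q) ∧ P) ∨ Q   [double negation]
⇔ (¬(¬R ∧ P) ∧ ¬Q ∧ P) ∨ Q   [De Morgan]
⇔ ((¬¬R ∨ ¬P) ∧ ¬Q ∧ P) ∨ Q   [De Morgan]
⇔ ((R ∨ ¬P) ∧ ¬Q ∧ P) ∨ Q   [double negation]
⇔ (R ∨ ¬P ∨ Q) ∧ (¬Q ∨ Q) ∧ (P ∨ Q)   [distribute ∨ over ∧]
⇔ (R ∨ ¬P ∨ Q) ∧ (P ∨ Q)   [simplify]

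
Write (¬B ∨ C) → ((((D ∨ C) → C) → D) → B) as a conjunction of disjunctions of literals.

(¬B ∨ C) → ((((D ∨ C) → C) → D) → B)
≡ ¬(¬B ∨ C) ∨ ((((D ∨ C) → C) → D) → B)   — eliminate →
≡ ¬(¬B ∨ C) ∨ ¬(((D ∨ C) → C) → D) ∨ B   — eliminate →
≡ ¬(¬B ∨ C) ∨ ¬(¬((D ∨ C) → C) ∨ D) ∨ B   — eliminate →
≡ ¬(¬B ∨ C) ∨ ¬(¬(¬(D ∨ C) ∨ C) ∨ D) ∨ B   — eliminate →
≡ (¬¬B ∧ ¬C) ∨ ¬(¬(¬(D ∨ C) ∨ C) ∨ D) ∨ B   — De Morgan
≡ (B ∧ ¬C) ∨ ¬(¬(¬(D ∨ C) ∨ C) ∨ D) ∨ B   — double negation
≡ (B ∧ ¬C) ∨ (¬¬(¬(D ∨ C) ∨ C) ∧ ¬D) ∨ B   — De Morgan
≡ (B ∧ ¬C) ∨ ((¬(D ∨ C) ∨ C) ∧ ¬D) ∨ B   — double negation
≡ (B ∧ ¬C) ∨ (((¬D ∧ ¬C) ∨ C) ∧ ¬D) ∨ B   — De Morgan
≡ (B ∨ ¬D ∨ C ∨ B) ∧ (B ∨ ¬C ∨ C ∨ B) ∧ (B ∨ ¬D ∨ B) ∧ (¬C ∨ ¬D ∨ C ∨ B) ∧ (¬C ∨ ¬C ∨ C ∨ B) ∧ (¬C ∨ ¬D ∨ B)   — distribute ∨ over ∧
≡ B ∨ ¬D   — simplify

B ∨ ¬D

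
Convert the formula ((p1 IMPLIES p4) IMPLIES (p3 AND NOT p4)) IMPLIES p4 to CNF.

(NOT p1 OR p4) AND (NOT p3 OR p4)

((p1 IMPLIES p4) IMPLIES (p3 AND NOT p4)) IMPLIES p4
⇔ NOT ((p1 IMPLIES p4) IMPLIES (p3 AND NOT p4)) OR p4   (eliminate IMPLIES)
⇔ NOT (NOT (p1 IMPLIES p4) OR (p3 AND NOT p4)) OR p4   (eliminate IMPLIES)
⇔ NOT (NOT (NOT p1 OR p4) OR (p3 AND NOT p4)) OR p4   (eliminate IMPLIES)
⇔ (NOT NOT (NOT p1 OR p4) AND NOT (p3 AND NOT p4)) OR p4   (De Morgan)
⇔ ((NOT p1 OR p4) AND NOT (p3 AND NOT p4)) OR p4   (double negation)
⇔ ((NOT p1 OR p4) AND (NOT p3 OR NOT NOT p4)) OR p4   (De Morgan)
⇔ ((NOT p1 OR p4) AND (NOT p3 OR p4)) OR p4   (double negation)
⇔ (NOT p1 OR p4 OR p4) AND (NOT p3 OR p4 OR p4)   (distribute OR over AND)
⇔ (NOT p1 OR p4) AND (NOT p3 OR p4)   (simplify)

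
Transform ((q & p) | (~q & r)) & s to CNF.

((q & p) | (~q & r)) & s
= (q | ~q) & (q | r) & (p | ~q) & (p | r) & s   [distribute | over &]
= (q | r) & (p | ~q) & (p | r) & s   [simplify]

(q | r) & (p | ~q) & (p | r) & s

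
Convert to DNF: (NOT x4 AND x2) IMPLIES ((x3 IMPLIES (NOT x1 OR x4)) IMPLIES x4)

(NOT x4 AND x2) IMPLIES ((x3 IMPLIES (NOT x1 OR x4)) IMPLIES x4)
= NOT (NOT x4 AND x2) OR ((x3 IMPLIES (NOT x1 OR x4)) IMPLIES x4)   (eliminate IMPLIES)
= NOT (NOT x4 AND x2) OR NOT (x3 IMPLIES (NOT x1 OR x4)) OR x4   (eliminate IMPLIES)
= NOT (NOT x4 AND x2) OR NOT (NOT x3 OR NOT x1 OR x4) OR x4   (eliminate IMPLIES)
= NOT NOT x4 OR NOT x2 OR NOT (NOT x3 OR NOT x1 OR x4) OR x4   (De Morgan)
= x4 OR NOT x2 OR NOT (NOT x3 OR NOT x1 OR x4) OR x4   (double negation)
= x4 OR NOT x2 OR (NOT NOT x3 AND NOT NOT x1 AND NOT x4) OR x4   (De Morgan)
= x4 OR NOT x2 OR (x3 AND NOT NOT x1 AND NOT x4) OR x4   (double negation)
= x4 OR NOT x2 OR (x3 AND x1 AND NOT x4) OR x4   (double negation)
= x4 OR NOT x2 OR (x3 AND x1 AND NOT x4)   (simplify)

x4 OR NOT x2 OR (x3 AND x1 AND NOT x4)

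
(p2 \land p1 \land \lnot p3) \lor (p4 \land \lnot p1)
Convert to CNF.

(p2 \lor p4) \land (p2 \lor \lnot p1) \land (p1 \lor p4) \land (\lnot p3 \lor p4) \land (\lnot p3 \lor \lnot p1)

(p2 \land p1 \land \lnot p3) \lor (p4 \land \lnot p1)
≡ (p2 \lor p4) \land (p2 \lor \lnot p1) \land (p1 \lor p4) \land (p1 \lor \lnot p1) \land (\lnot p3 \lor p4) \land (\lnot p3 \lor \lnot p1)   [distribute \lor over \land]
≡ (p2 \lor p4) \land (p2 \lor \lnot p1) \land (p1 \lor p4) \land (\lnot p3 \lor p4) \land (\lnot p3 \lor \lnot p1)   [simplify]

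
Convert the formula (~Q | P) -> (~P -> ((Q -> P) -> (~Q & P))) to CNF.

(~Q | P) -> (~P -> ((Q -> P) -> (~Q & P)))
⇔ ~(~Q | P) | (~P -> ((Q -> P) -> (~Q & P)))   [eliminate ->]
⇔ ~(~Q | P) | ~~P | ((Q -> P) -> (~Q & P))   [eliminate ->]
⇔ ~(~Q | P) | ~~P | ~(Q -> P) | (~Q & P)   [eliminate ->]
⇔ ~(~Q | P) | ~~P | ~(~Q | P) | (~Q & P)   [eliminate ->]
⇔ (~~Q & ~P) | ~~P | ~(~Q | P) | (~Q & P)   [De Morgan]
⇔ (Q & ~P) | ~~P | ~(~Q | P) | (~Q & P)   [double negation]
⇔ (Q & ~P) | P | ~(~Q | P) | (~Q & P)   [double negation]
⇔ (Q & ~P) | P | (~~Q & ~P) | (~Q & P)   [De Morgan]
⇔ (Q & ~P) | P | (Q & ~P) | (~Q & P)   [double negation]
⇔ (Q | P | Q | ~Q) & (Q | P | Q | P) & (Q | P | ~P | ~Q) & (Q | P | ~P | P) & (~P | P | Q | ~Q) & (~P | P | Q | P) & (~P | P | ~P | ~Q) & (~P | P | ~P | P)   [distribute | over &]
⇔ Q | P   [simplify]

Q | P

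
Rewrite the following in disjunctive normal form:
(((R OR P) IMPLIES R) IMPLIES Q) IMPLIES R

(NOT R AND NOT P AND NOT Q) OR R

(((R OR P) IMPLIES R) IMPLIES Q) IMPLIES R
≡ NOT (((R OR P) IMPLIES R) IMPLIES Q) OR R
≡ NOT (NOT ((R OR P) IMPLIES R) OR Q) OR R
≡ NOT (NOT (NOT (R OR P) OR R) OR Q) OR R
≡ (NOT NOT (NOT (R OR P) OR R) AND NOT Q) OR R
≡ ((NOT (R OR P) OR R) AND NOT Q) OR R
≡ (((NOT R AND NOT P) OR R) AND NOT Q) OR R
≡ (NOT R AND NOT P AND NOT Q) OR (R AND NOT Q) OR R
≡ (NOT R AND NOT P AND NOT Q) OR R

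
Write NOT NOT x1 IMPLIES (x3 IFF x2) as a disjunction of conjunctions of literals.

NOT x1 OR (NOT x3 AND NOT x2) OR (x2 AND x3)

NOT NOT x1 IMPLIES (x3 IFF x2)
= NOT NOT NOT x1 OR (x3 IFF x2)   [eliminate IMPLIES]
= NOT NOT NOT x1 OR ((x3 IMPLIES x2) AND (x2 IMPLIES x3))   [eliminate IFF]
= NOT NOT NOT x1 OR ((NOT x3 OR x2) AND (x2 IMPLIES x3))   [eliminate IMPLIES]
= NOT NOT NOT x1 OR ((NOT x3 OR x2) AND (NOT x2 OR x3))   [eliminate IMPLIES]
= NOT x1 OR ((NOT x3 OR x2) AND (NOT x2 OR x3))   [double negation]
= NOT x1 OR (NOT x3 AND NOT x2) OR (NOT x3 AND x3) OR (x2 AND NOT x2) OR (x2 AND x3)   [distribute AND over OR]
= NOT x1 OR (NOT x3 AND NOT x2) OR (x2 AND x3)   [simplify]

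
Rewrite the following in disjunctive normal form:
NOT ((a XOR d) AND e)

NOT ((a XOR d) AND e)
⇔ NOT (((a AND NOT d) OR (NOT a AND d)) AND e)   [expand XOR]
⇔ NOT ((a AND NOT d) OR (NOT a AND d)) OR NOT e   [De Morgan]
⇔ (NOT (a AND NOT d) AND NOT (NOT a AND d)) OR NOT e   [De Morgan]
⇔ ((NOT a OR NOT NOT d) AND NOT (NOT a AND d)) OR NOT e   [De Morgan]
⇔ ((NOT a OR d) AND NOT (NOT a AND d)) OR NOT e   [double negation]
⇔ ((NOT a OR d) AND (NOT NOT a OR NOT d)) OR NOT e   [De Morgan]
⇔ ((NOT a OR d) AND (a OR NOT d)) OR NOT e   [double negation]
⇔ (NOT a AND a) OR (NOT a AND NOT d) OR (d AND a) OR (d AND NOT d) OR NOT e   [distribute AND over OR]
⇔ (NOT a AND NOT d) OR (d AND a) OR NOT e   [simplify]

(NOT a AND NOT d) OR (d AND a) OR NOT e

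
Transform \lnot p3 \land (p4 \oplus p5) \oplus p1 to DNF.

\lnot p3 \land (p4 \oplus p5) \oplus p1
= \lnot p3 \land (p4 \oplus p5) \land \lnot p1 \lor \lnot (\lnot p3 \land (p4 \oplus p5)) \land p1
= \lnot p3 \land (p4 \land \lnot p5 \lor \lnot p4 \land p5) \land \lnot p1 \lor \lnot (\lnot p3 \land (p4 \oplus p5)) \land p1
= \lnot p3 \land (p4 \land \lnot p5 \lor \lnot p4 \land p5) \land \lnot p1 \lor \lnot (\lnot p3 \land (p4 \land \lnot p5 \lor \lnot p4 \land p5)) \land p1
= \lnot p3 \land (p4 \land \lnot p5 \lor \lnot p4 \land p5) \land \lnot p1 \lor (\lnot \lnot p3 \lor \lnot (p4 \land \lnot p5 \lor \lnot p4 \land p5)) \land p1
= \lnot p3 \land (p4 \land \lnot p5 \lor \lnot p4 \land p5) \land \lnot p1 \lor (p3 \lor \lnot (p4 \land \lnot p5 \lor \lnot p4 \land p5)) \land p1
= \lnot p3 \land (p4 \land \lnot p5 \lor \lnot p4 \land p5) \land \lnot p1 \lor (p3 \lor \lnot (p4 \land \lnot p5) \land \lnot (\lnot p4 \land p5)) \land p1
= \lnot p3 \land (p4 \land \lnot p5 \lor \lnot p4 \land p5) \land \lnot p1 \lor (p3 \lor (\lnot p4 \lor \lnot \lnot p5) \land \lnot (\lnot p4 \land p5)) \land p1
= \lnot p3 \land (p4 \land \lnot p5 \lor \lnot p4 \land p5) \land \lnot p1 \lor (p3 \lor (\lnot p4 \lor p5) \land \lnot (\lnot p4 \land p5)) \land p1
= \lnot p3 \land (p4 \land \lnot p5 \lor \lnot p4 \land p5) \land \lnot p1 \lor (p3 \lor (\lnot p4 \lor p5) \land (\lnot \lnot p4 \lor \lnot p5)) \land p1
= \lnot p3 \land (p4 \land \lnot p5 \lor \lnot p4 \land p5) \land \lnot p1 \lor (p3 \lor (\lnot p4 \lor p5) \land (p4 \lor \lnot p5)) \land p1
= \lnot p3 \land p4 \land \lnot p5 \land \lnot p1 \lor \lnot p3 \land \lnot p4 \land p5 \land \lnot p1 \lor p3 \land p1 \lor \lnot p4 \land p4 \land p1 \lor \lnot p4 \land \lnot p5 \land p1 \lor p5 \land p4 \land p1 \lor p5 \land \lnot p5 \land p1
= \lnot p3 \land p4 \land \lnot p5 \land \lnot p1 \lor \lnot p3 \land \lnot p4 \land p5 \land \lnot p1 \lor p3 \land p1 \lor \lnot p4 \land \lnot p5 \land p1 \lor p5 \land p4 \land p1

\lnot p3 \land p4 \land \lnot p5 \land \lnot p1 \lor \lnot p3 \land \lnot p4 \land p5 \land \lnot p1 \lor p3 \land p1 \lor \lnot p4 \land \lnot p5 \land p1 \lor p5 \land p4 \land p1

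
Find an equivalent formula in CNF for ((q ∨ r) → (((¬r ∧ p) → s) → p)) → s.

(q ∨ r ∨ s) ∧ (¬p ∨ s)

((q ∨ r) → (((¬r ∧ p) → s) → p)) → s
≡ ¬((q ∨ r) → (((¬r ∧ p) → s) → p)) ∨ s   (eliminate →)
≡ ¬(¬(q ∨ r) ∨ (((¬r ∧ p) → s) → p)) ∨ s   (eliminate →)
≡ ¬(¬(q ∨ r) ∨ ¬((¬r ∧ p) → s) ∨ p) ∨ s   (eliminate →)
≡ ¬(¬(q ∨ r) ∨ ¬(¬(¬r ∧ p) ∨ s) ∨ p) ∨ s   (eliminate →)
≡ (¬¬(q ∨ r) ∧ ¬¬(¬(¬r ∧ p) ∨ s) ∧ ¬p) ∨ s   (De Morgan)
≡ ((q ∨ r) ∧ ¬¬(¬(¬r ∧ p) ∨ s) ∧ ¬p) ∨ s   (double negation)
≡ ((q ∨ r) ∧ (¬(¬r ∧ p) ∨ s) ∧ ¬p) ∨ s   (double negation)
≡ ((q ∨ r) ∧ (¬¬r ∨ ¬p ∨ s) ∧ ¬p) ∨ s   (De Morgan)
≡ ((q ∨ r) ∧ (r ∨ ¬p ∨ s) ∧ ¬p) ∨ s   (double negation)
≡ (q ∨ r ∨ s) ∧ (r ∨ ¬p ∨ s ∨ s) ∧ (¬p ∨ s)   (distribute ∨ over ∧)
≡ (q ∨ r ∨ s) ∧ (¬p ∨ s)   (simplify)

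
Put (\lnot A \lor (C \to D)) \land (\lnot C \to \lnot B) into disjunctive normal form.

(\lnot A \land C) \lor (\lnot A \land \lnot B) \lor (\lnot C \land \lnot B) \lor (D \land C) \lor (D \land \lnot B)

(\lnot A \lor (C \to D)) \land (\lnot C \to \lnot B)
= (\lnot A \lor \lnot C \lor D) \land (\lnot C \to \lnot B)   (eliminate \to)
= (\lnot A \lor \lnot C \lor D) \land (\lnot \lnot C \lor \lnot B)   (eliminate \to)
= (\lnot A \lor \lnot C \lor D) \land (C \lor \lnot B)   (double negation)
= (\lnot A \land C) \lor (\lnot A \land \lnot B) \lor (\lnot C \land C) \lor (\lnot C \land \lnot B) \lor (D \land C) \lor (D \land \lnot B)   (distribute \land over \lor)
= (\lnot A \land C) \lor (\lnot A \land \lnot B) \lor (\lnot C \land \lnot B) \lor (D \land C) \lor (D \land \lnot B)   (simplify)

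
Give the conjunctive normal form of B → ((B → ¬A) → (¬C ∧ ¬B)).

B → ((B → ¬A) → (¬C ∧ ¬B))
≡ ¬B ∨ ((B → ¬A) → (¬C ∧ ¬B))
≡ ¬B ∨ ¬(B → ¬A) ∨ (¬C ∧ ¬B)
≡ ¬B ∨ ¬(¬B ∨ ¬A) ∨ (¬C ∧ ¬B)
≡ ¬B ∨ (¬¬B ∧ ¬¬A) ∨ (¬C ∧ ¬B)
≡ ¬B ∨ (B ∧ ¬¬A) ∨ (¬C ∧ ¬B)
≡ ¬B ∨ (B ∧ A) ∨ (¬C ∧ ¬B)
≡ (¬B ∨ B ∨ ¬C) ∧ (¬B ∨ B ∨ ¬B) ∧ (¬B ∨ A ∨ ¬C) ∧ (¬B ∨ A ∨ ¬B)
≡ ¬B ∨ A

¬B ∨ A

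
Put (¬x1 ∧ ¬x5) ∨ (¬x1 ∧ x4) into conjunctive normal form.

(¬x1 ∧ ¬x5) ∨ (¬x1 ∧ x4)
≡ (¬x1 ∨ ¬x1) ∧ (¬x1 ∨ x4) ∧ (¬x5 ∨ ¬x1) ∧ (¬x5 ∨ x4)
≡ ¬x1 ∧ (¬x5 ∨ x4)

¬x1 ∧ (¬x5 ∨ x4)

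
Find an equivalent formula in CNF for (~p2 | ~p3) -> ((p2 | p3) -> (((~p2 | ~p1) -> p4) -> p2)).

p2 | ~p3 | ~p4

(~p2 | ~p3) -> ((p2 | p3) -> (((~p2 | ~p1) -> p4) -> p2))
≡ ~(~p2 | ~p3) | ((p2 | p3) -> (((~p2 | ~p1) -> p4) -> p2))   [eliminate ->]
≡ ~(~p2 | ~p3) | ~(p2 | p3) | (((~p2 | ~p1) -> p4) -> p2)   [eliminate ->]
≡ ~(~p2 | ~p3) | ~(p2 | p3) | ~((~p2 | ~p1) -> p4) | p2   [eliminate ->]
≡ ~(~p2 | ~p3) | ~(p2 | p3) | ~(~(~p2 | ~p1) | p4) | p2   [eliminate ->]
≡ (~~p2 & ~~p3) | ~(p2 | p3) | ~(~(~p2 | ~p1) | p4) | p2   [De Morgan]
≡ (p2 & ~~p3) | ~(p2 | p3) | ~(~(~p2 | ~p1) | p4) | p2   [double negation]
≡ (p2 & p3) | ~(p2 | p3) | ~(~(~p2 | ~p1) | p4) | p2   [double negation]
≡ (p2 & p3) | (~p2 & ~p3) | ~(~(~p2 | ~p1) | p4) | p2   [De Morgan]
≡ (p2 & p3) | (~p2 & ~p3) | (~~(~p2 | ~p1) & ~p4) | p2   [De Morgan]
≡ (p2 & p3) | (~p2 & ~p3) | ((~p2 | ~p1) & ~p4) | p2   [double negation]
≡ (p2 | ~p2 | ~p2 | ~p1 | p2) & (p2 | ~p2 | ~p4 | p2) & (p2 | ~p3 | ~p2 | ~p1 | p2) & (p2 | ~p3 | ~p4 | p2) & (p3 | ~p2 | ~p2 | ~p1 | p2) & (p3 | ~p2 | ~p4 | p2) & (p3 | ~p3 | ~p2 | ~p1 | p2) & (p3 | ~p3 | ~p4 | p2)   [distribute | over &]
≡ p2 | ~p3 | ~p4   [simplify]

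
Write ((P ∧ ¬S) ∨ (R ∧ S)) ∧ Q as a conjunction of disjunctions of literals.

(P ∨ R) ∧ (P ∨ S) ∧ (¬S ∨ R) ∧ Q

((P ∧ ¬S) ∨ (R ∧ S)) ∧ Q
≡ (P ∨ R) ∧ (P ∨ S) ∧ (¬S ∨ R) ∧ (¬S ∨ S) ∧ Q   (distribute ∨ over ∧)
≡ (P ∨ R) ∧ (P ∨ S) ∧ (¬S ∨ R) ∧ Q   (simplify)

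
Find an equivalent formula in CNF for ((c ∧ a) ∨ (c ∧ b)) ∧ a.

c ∧ a

((c ∧ a) ∨ (c ∧ b)) ∧ a
≡ (c ∨ c) ∧ (c ∨ b) ∧ (a ∨ c) ∧ (a ∨ b) ∧ a   — distribute ∨ over ∧
≡ c ∧ a   — simplify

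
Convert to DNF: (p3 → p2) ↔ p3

p3 ∧ p2

(p3 → p2) ↔ p3
= ((p3 → p2) → p3) ∧ (p3 → (p3 → p2))
= (¬(p3 → p2) ∨ p3) ∧ (p3 → (p3 → p2))
= (¬(¬p3 ∨ p2) ∨ p3) ∧ (p3 → (p3 → p2))
= (¬(¬p3 ∨ p2) ∨ p3) ∧ (¬p3 ∨ (p3 → p2))
= (¬(¬p3 ∨ p2) ∨ p3) ∧ (¬p3 ∨ ¬p3 ∨ p2)
= ((¬¬p3 ∧ ¬p2) ∨ p3) ∧ (¬p3 ∨ ¬p3 ∨ p2)
= ((p3 ∧ ¬p2) ∨ p3) ∧ (¬p3 ∨ ¬p3 ∨ p2)
= (p3 ∧ ¬p2 ∧ ¬p3) ∨ (p3 ∧ ¬p2 ∧ ¬p3) ∨ (p3 ∧ ¬p2 ∧ p2) ∨ (p3 ∧ ¬p3) ∨ (p3 ∧ ¬p3) ∨ (p3 ∧ p2)
= p3 ∧ p2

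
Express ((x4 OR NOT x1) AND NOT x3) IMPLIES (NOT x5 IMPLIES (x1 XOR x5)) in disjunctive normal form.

((x4 OR NOT x1) AND NOT x3) IMPLIES (NOT x5 IMPLIES (x1 XOR x5))
≡ NOT ((x4 OR NOT x1) AND NOT x3) OR (NOT x5 IMPLIES (x1 XOR x5))   — eliminate IMPLIES
≡ NOT ((x4 OR NOT x1) AND NOT x3) OR NOT NOT x5 OR (x1 XOR x5)   — eliminate IMPLIES
≡ NOT ((x4 OR NOT x1) AND NOT x3) OR NOT NOT x5 OR (x1 AND NOT x5) OR (NOT x1 AND x5)   — expand XOR
≡ NOT (x4 OR NOT x1) OR NOT NOT x3 OR NOT NOT x5 OR (x1 AND NOT x5) OR (NOT x1 AND x5)   — De Morgan
≡ (NOT x4 AND NOT NOT x1) OR NOT NOT x3 OR NOT NOT x5 OR (x1 AND NOT x5) OR (NOT x1 AND x5)   — De Morgan
≡ (NOT x4 AND x1) OR NOT NOT x3 OR NOT NOT x5 OR (x1 AND NOT x5) OR (NOT x1 AND x5)   — double negation
≡ (NOT x4 AND x1) OR x3 OR NOT NOT x5 OR (x1 AND NOT x5) OR (NOT x1 AND x5)   — double negation
≡ (NOT x4 AND x1) OR x3 OR x5 OR (x1 AND NOT x5) OR (NOT x1 AND x5)   — double negation
≡ (NOT x4 AND x1) OR x3 OR x5 OR (x1 AND NOT x5)   — simplify

(NOT x4 AND x1) OR x3 OR x5 OR (x1 AND NOT x5)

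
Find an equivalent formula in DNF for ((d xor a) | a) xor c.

(d & ~a & ~c) | (a & ~c) | (~d & ~a & c)

((d xor a) | a) xor c
≡ (((d xor a) | a) & ~c) | (~((d xor a) | a) & c)   (expand xor)
≡ (((d & ~a) | (~d & a) | a) & ~c) | (~((d xor a) | a) & c)   (expand xor)
≡ (((d & ~a) | (~d & a) | a) & ~c) | (~((d & ~a) | (~d & a) | a) & c)   (expand xor)
≡ (((d & ~a) | (~d & a) | a) & ~c) | (~(d & ~a) & ~(~d & a) & ~a & c)   (De Morgan)
≡ (((d & ~a) | (~d & a) | a) & ~c) | ((~d | ~~a) & ~(~d & a) & ~a & c)   (De Morgan)
≡ (((d & ~a) | (~d & a) | a) & ~c) | ((~d | a) & ~(~d & a) & ~a & c)   (double negation)
≡ (((d & ~a) | (~d & a) | a) & ~c) | ((~d | a) & (~~d | ~a) & ~a & c)   (De Morgan)
≡ (((d & ~a) | (~d & a) | a) & ~c) | ((~d | a) & (d | ~a) & ~a & c)   (double negation)
≡ (d & ~a & ~c) | (~d & a & ~c) | (a & ~c) | (~d & d & ~a & c) | (~d & ~a & ~a & c) | (a & d & ~a & c) | (a & ~a & ~a & c)   (distribute & over |)
≡ (d & ~a & ~c) | (a & ~c) | (~d & ~a & c)   (simplify)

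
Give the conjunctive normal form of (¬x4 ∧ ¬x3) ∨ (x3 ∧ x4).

(¬x4 ∧ ¬x3) ∨ (x3 ∧ x4)
⇔ (¬x4 ∨ x3) ∧ (¬x4 ∨ x4) ∧ (¬x3 ∨ x3) ∧ (¬x3 ∨ x4)   — distribute ∨ over ∧
⇔ (¬x4 ∨ x3) ∧ (¬x3 ∨ x4)   — simplify

(¬x4 ∨ x3) ∧ (¬x3 ∨ x4)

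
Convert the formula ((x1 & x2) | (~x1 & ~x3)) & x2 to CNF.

((x1 & x2) | (~x1 & ~x3)) & x2
≡ (x1 | ~x1) & (x1 | ~x3) & (x2 | ~x1) & (x2 | ~x3) & x2   [distribute | over &]
≡ (x1 | ~x3) & x2   [simplify]

(x1 | ~x3) & x2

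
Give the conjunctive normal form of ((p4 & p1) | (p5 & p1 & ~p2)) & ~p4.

((p4 & p1) | (p5 & p1 & ~p2)) & ~p4
⇔ (p4 | p5) & (p4 | p1) & (p4 | ~p2) & (p1 | p5) & (p1 | p1) & (p1 | ~p2) & ~p4   (distribute | over &)
⇔ (p4 | p5) & (p4 | ~p2) & p1 & ~p4   (simplify)

(p4 | p5) & (p4 | ~p2) & p1 & ~p4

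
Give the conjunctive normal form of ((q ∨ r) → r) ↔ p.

((q ∨ r) → r) ↔ p
= (((q ∨ r) → r) → p) ∧ (p → ((q ∨ r) → r))   [eliminate ↔]
= (¬((q ∨ r) → r) ∨ p) ∧ (p → ((q ∨ r) → r))   [eliminate →]
= (¬(¬(q ∨ r) ∨ r) ∨ p) ∧ (p → ((q ∨ r) → r))   [eliminate →]
= (¬(¬(q ∨ r) ∨ r) ∨ p) ∧ (¬p ∨ ((q ∨ r) → r))   [eliminate →]
= (¬(¬(q ∨ r) ∨ r) ∨ p) ∧ (¬p ∨ ¬(q ∨ r) ∨ r)   [eliminate →]
= ((¬¬(q ∨ r) ∧ ¬r) ∨ p) ∧ (¬p ∨ ¬(q ∨ r) ∨ r)   [De Morgan]
= (((q ∨ r) ∧ ¬r) ∨ p) ∧ (¬p ∨ ¬(q ∨ r) ∨ r)   [double negation]
= (((q ∨ r) ∧ ¬r) ∨ p) ∧ (¬p ∨ (¬q ∧ ¬r) ∨ r)   [De Morgan]
= (q ∨ r ∨ p) ∧ (¬r ∨ p) ∧ (¬p ∨ ¬q ∨ r) ∧ (¬p ∨ ¬r ∨ r)   [distribute ∨ over ∧]
= (q ∨ r ∨ p) ∧ (¬r ∨ p) ∧ (¬p ∨ ¬q ∨ r)   [simplify]

(q ∨ r ∨ p) ∧ (¬r ∨ p) ∧ (¬p ∨ ¬q ∨ r)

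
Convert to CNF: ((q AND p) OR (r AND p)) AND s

((q AND p) OR (r AND p)) AND s
≡ (q OR r) AND (q OR p) AND (p OR r) AND (p OR p) AND s   (distribute OR over AND)
≡ (q OR r) AND p AND s   (simplify)

(q OR r) AND p AND s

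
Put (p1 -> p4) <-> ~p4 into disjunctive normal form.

(p1 -> p4) <-> ~p4
= ((p1 -> p4) -> ~p4) & (~p4 -> (p1 -> p4))   (eliminate <->)
= (~(p1 -> p4) | ~p4) & (~p4 -> (p1 -> p4))   (eliminate ->)
= (~(~p1 | p4) | ~p4) & (~p4 -> (p1 -> p4))   (eliminate ->)
= (~(~p1 | p4) | ~p4) & (~~p4 | (p1 -> p4))   (eliminate ->)
= (~(~p1 | p4) | ~p4) & (~~p4 | ~p1 | p4)   (eliminate ->)
= ((~~p1 & ~p4) | ~p4) & (~~p4 | ~p1 | p4)   (De Morgan)
= ((p1 & ~p4) | ~p4) & (~~p4 | ~p1 | p4)   (double negation)
= ((p1 & ~p4) | ~p4) & (p4 | ~p1 | p4)   (double negation)
= (p1 & ~p4 & p4) | (p1 & ~p4 & ~p1) | (p1 & ~p4 & p4) | (~p4 & p4) | (~p4 & ~p1) | (~p4 & p4)   (distribute & over |)
= ~p4 & ~p1   (simplify)

~p4 & ~p1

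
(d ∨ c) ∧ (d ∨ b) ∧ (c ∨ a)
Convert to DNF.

(d ∧ c) ∨ (d ∧ a) ∨ (c ∧ b)

(d ∨ c) ∧ (d ∨ b) ∧ (c ∨ a)
≡ (d ∧ d ∧ c) ∨ (d ∧ d ∧ a) ∨ (d ∧ b ∧ c) ∨ (d ∧ b ∧ a) ∨ (c ∧ d ∧ c) ∨ (c ∧ d ∧ a) ∨ (c ∧ b ∧ c) ∨ (c ∧ b ∧ a)   (distribute ∧ over ∨)
≡ (d ∧ c) ∨ (d ∧ a) ∨ (c ∧ b)   (simplify)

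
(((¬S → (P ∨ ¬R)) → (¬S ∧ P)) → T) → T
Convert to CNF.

(¬S ∨ T) ∧ (R ∨ P ∨ T)

(((¬S → (P ∨ ¬R)) → (¬S ∧ P)) → T) → T
≡ ¬(((¬S → (P ∨ ¬R)) → (¬S ∧ P)) → T) ∨ T   — eliminate →
≡ ¬(¬((¬S → (P ∨ ¬R)) → (¬S ∧ P)) ∨ T) ∨ T   — eliminate →
≡ ¬(¬(¬(¬S → (P ∨ ¬R)) ∨ (¬S ∧ P)) ∨ T) ∨ T   — eliminate →
≡ ¬(¬(¬(¬¬S ∨ P ∨ ¬R) ∨ (¬S ∧ P)) ∨ T) ∨ T   — eliminate →
≡ (¬¬(¬(¬¬S ∨ P ∨ ¬R) ∨ (¬S ∧ P)) ∧ ¬T) ∨ T   — De Morgan
≡ ((¬(¬¬S ∨ P ∨ ¬R) ∨ (¬S ∧ P)) ∧ ¬T) ∨ T   — double negation
≡ (((¬¬¬S ∧ ¬P ∧ ¬¬R) ∨ (¬S ∧ P)) ∧ ¬T) ∨ T   — De Morgan
≡ (((¬S ∧ ¬P ∧ ¬¬R) ∨ (¬S ∧ P)) ∧ ¬T) ∨ T   — double negation
≡ (((¬S ∧ ¬P ∧ R) ∨ (¬S ∧ P)) ∧ ¬T) ∨ T   — double negation
≡ (¬S ∨ ¬S ∨ T) ∧ (¬S ∨ P ∨ T) ∧ (¬P ∨ ¬S ∨ T) ∧ (¬P ∨ P ∨ T) ∧ (R ∨ ¬S ∨ T) ∧ (R ∨ P ∨ T) ∧ (¬T ∨ T)   — distribute ∨ over ∧
≡ (¬S ∨ T) ∧ (R ∨ P ∨ T)   — simplify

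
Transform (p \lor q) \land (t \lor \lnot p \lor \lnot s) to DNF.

(p \lor q) \land (t \lor \lnot p \lor \lnot s)
⇔ (p \land t) \lor (p \land \lnot p) \lor (p \land \lnot s) \lor (q \land t) \lor (q \land \lnot p) \lor (q \land \lnot s)
⇔ (p \land t) \lor (p \land \lnot s) \lor (q \land t) \lor (q \land \lnot p) \lor (q \land \lnot s)

(p \land t) \lor (p \land \lnot s) \lor (q \land t) \lor (q \land \lnot p) \lor (q \land \lnot s)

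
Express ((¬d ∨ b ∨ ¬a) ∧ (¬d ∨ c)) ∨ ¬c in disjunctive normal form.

¬d ∨ (b ∧ c) ∨ (¬a ∧ c) ∨ ¬c

((¬d ∨ b ∨ ¬a) ∧ (¬d ∨ c)) ∨ ¬c
≡ (¬d ∧ ¬d) ∨ (¬d ∧ c) ∨ (b ∧ ¬d) ∨ (b ∧ c) ∨ (¬a ∧ ¬d) ∨ (¬a ∧ c) ∨ ¬c
≡ ¬d ∨ (b ∧ c) ∨ (¬a ∧ c) ∨ ¬c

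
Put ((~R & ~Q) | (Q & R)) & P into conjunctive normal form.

(~R | Q) & (~Q | R) & P

((~R & ~Q) | (Q & R)) & P
⇔ (~R | Q) & (~R | R) & (~Q | Q) & (~Q | R) & P   — distribute | over &
⇔ (~R | Q) & (~Q | R) & P   — simplify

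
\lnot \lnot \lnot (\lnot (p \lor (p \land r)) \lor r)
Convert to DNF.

\lnot \lnot \lnot (\lnot (p \lor (p \land r)) \lor r)
⇔ \lnot (\lnot (p \lor (p \land r)) \lor r)   — double negation
⇔ \lnot \lnot (p \lor (p \land r)) \land \lnot r   — De Morgan
⇔ (p \lor (p \land r)) \land \lnot r   — double negation
⇔ (p \land \lnot r) \lor (p \land r \land \lnot r)   — distribute \land over \lor
⇔ p \land \lnot r   — simplify

p \land \lnot r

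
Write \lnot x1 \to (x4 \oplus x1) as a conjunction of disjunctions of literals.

x1 \lor x4

\lnot x1 \to (x4 \oplus x1)
≡ \lnot \lnot x1 \lor (x4 \oplus x1)
≡ \lnot \lnot x1 \lor ((x4 \lor x1) \land \lnot (x4 \land x1))
≡ x1 \lor ((x4 \lor x1) \land \lnot (x4 \land x1))
≡ x1 \lor ((x4 \lor x1) \land (\lnot x4 \lor \lnot x1))
≡ (x1 \lor x4 \lor x1) \land (x1 \lor \lnot x4 \lor \lnot x1)
≡ x1 \lor x4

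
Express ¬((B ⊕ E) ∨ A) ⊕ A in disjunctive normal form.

¬((B ⊕ E) ∨ A) ⊕ A
= (¬((B ⊕ E) ∨ A) ∧ ¬A) ∨ (¬¬((B ⊕ E) ∨ A) ∧ A)
= (¬((B ∧ ¬E) ∨ (¬B ∧ E) ∨ A) ∧ ¬A) ∨ (¬¬((B ⊕ E) ∨ A) ∧ A)
= (¬((B ∧ ¬E) ∨ (¬B ∧ E) ∨ A) ∧ ¬A) ∨ (¬¬((B ∧ ¬E) ∨ (¬B ∧ E) ∨ A) ∧ A)
= (¬(B ∧ ¬E) ∧ ¬(¬B ∧ E) ∧ ¬A ∧ ¬A) ∨ (¬¬((B ∧ ¬E) ∨ (¬B ∧ E) ∨ A) ∧ A)
= ((¬B ∨ ¬¬E) ∧ ¬(¬B ∧ E) ∧ ¬A ∧ ¬A) ∨ (¬¬((B ∧ ¬E) ∨ (¬B ∧ E) ∨ A) ∧ A)
= ((¬B ∨ E) ∧ ¬(¬B ∧ E) ∧ ¬A ∧ ¬A) ∨ (¬¬((B ∧ ¬E) ∨ (¬B ∧ E) ∨ A) ∧ A)
= ((¬B ∨ E) ∧ (¬¬B ∨ ¬E) ∧ ¬A ∧ ¬A) ∨ (¬¬((B ∧ ¬E) ∨ (¬B ∧ E) ∨ A) ∧ A)
= ((¬B ∨ E) ∧ (B ∨ ¬E) ∧ ¬A ∧ ¬A) ∨ (¬¬((B ∧ ¬E) ∨ (¬B ∧ E) ∨ A) ∧ A)
= ((¬B ∨ E) ∧ (B ∨ ¬E) ∧ ¬A ∧ ¬A) ∨ (((B ∧ ¬E) ∨ (¬B ∧ E) ∨ A) ∧ A)
= (¬B ∧ B ∧ ¬A ∧ ¬A) ∨ (¬B ∧ ¬E ∧ ¬A ∧ ¬A) ∨ (E ∧ B ∧ ¬A ∧ ¬A) ∨ (E ∧ ¬E ∧ ¬A ∧ ¬A) ∨ (B ∧ ¬E ∧ A) ∨ (¬B ∧ E ∧ A) ∨ (A ∧ A)
= (¬B ∧ ¬E ∧ ¬A) ∨ (E ∧ B ∧ ¬A) ∨ A

(¬B ∧ ¬E ∧ ¬A) ∨ (E ∧ B ∧ ¬A) ∨ A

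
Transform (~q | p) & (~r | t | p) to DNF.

(~q | p) & (~r | t | p)
≡ (~q & ~r) | (~q & t) | (~q & p) | (p & ~r) | (p & t) | (p & p)   (distribute & over |)
≡ (~q & ~r) | (~q & t) | p   (simplify)

(~q & ~r) | (~q & t) | p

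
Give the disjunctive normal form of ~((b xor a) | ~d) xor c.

(~b & ~a & d & ~c) | (a & b & d & ~c) | (b & ~a & c) | (~b & a & c) | (~d & c)

~((b xor a) | ~d) xor c
= (~((b xor a) | ~d) & ~c) | (~~((b xor a) | ~d) & c)   [expand xor]
= (~((b & ~a) | (~b & a) | ~d) & ~c) | (~~((b xor a) | ~d) & c)   [expand xor]
= (~((b & ~a) | (~b & a) | ~d) & ~c) | (~~((b & ~a) | (~b & a) | ~d) & c)   [expand xor]
= (~(b & ~a) & ~(~b & a) & ~~d & ~c) | (~~((b & ~a) | (~b & a) | ~d) & c)   [De Morgan]
= ((~b | ~~a) & ~(~b & a) & ~~d & ~c) | (~~((b & ~a) | (~b & a) | ~d) & c)   [De Morgan]
= ((~b | a) & ~(~b & a) & ~~d & ~c) | (~~((b & ~a) | (~b & a) | ~d) & c)   [double negation]
= ((~b | a) & (~~b | ~a) & ~~d & ~c) | (~~((b & ~a) | (~b & a) | ~d) & c)   [De Morgan]
= ((~b | a) & (b | ~a) & ~~d & ~c) | (~~((b & ~a) | (~b & a) | ~d) & c)   [double negation]
= ((~b | a) & (b | ~a) & d & ~c) | (~~((b & ~a) | (~b & a) | ~d) & c)   [double negation]
= ((~b | a) & (b | ~a) & d & ~c) | (((b & ~a) | (~b & a) | ~d) & c)   [double negation]
= (~b & b & d & ~c) | (~b & ~a & d & ~c) | (a & b & d & ~c) | (a & ~a & d & ~c) | (b & ~a & c) | (~b & a & c) | (~d & c)   [distribute & over |]
= (~b & ~a & d & ~c) | (a & b & d & ~c) | (b & ~a & c) | (~b & a & c) | (~d & c)   [simplify]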